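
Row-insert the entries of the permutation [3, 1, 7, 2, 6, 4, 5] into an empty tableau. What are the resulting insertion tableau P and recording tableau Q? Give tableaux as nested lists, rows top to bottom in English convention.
P = [[1, 2, 4, 5], [3, 6], [7]], Q = [[1, 3, 5, 7], [2, 4], [6]]

Insert each entry of the permutation into P by Schensted row insertion, recording in Q the position of each new cell.

After inserting 3: P = [[3]].
After inserting 1: P = [[1], [3]].
After inserting 7: P = [[1, 7], [3]].
After inserting 2: P = [[1, 2], [3, 7]].
After inserting 6: P = [[1, 2, 6], [3, 7]].
After inserting 4: P = [[1, 2, 4], [3, 6], [7]].
After inserting 5: P = [[1, 2, 4, 5], [3, 6], [7]].

So P = [[1, 2, 4, 5], [3, 6], [7]], Q = [[1, 3, 5, 7], [2, 4], [6]].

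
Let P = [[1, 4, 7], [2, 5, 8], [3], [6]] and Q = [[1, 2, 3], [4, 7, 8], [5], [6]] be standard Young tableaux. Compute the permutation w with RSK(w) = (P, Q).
3 6 8 5 2 1 4 7

Reverse the RSK construction: for i from n down to 1, find the cell of Q containing i, remove the entry at that cell from P, and reverse-bump it up through P; the value ejected from row 1 is w(i).

Step i=8: Q has 8 at row 2, column 3; remove 8 from row 2 of P and reverse-bump: 8 enters row 1 and ejects 7. So w(8) = 7. P is now [[1, 4, 8], [2, 5], [3], [6]].
Step i=7: Q has 7 at row 2, column 2; remove 5 from row 2 of P and reverse-bump: 5 enters row 1 and ejects 4. So w(7) = 4. P is now [[1, 5, 8], [2], [3], [6]].
Step i=6: Q has 6 at row 4, column 1; remove 6 from row 4 of P and reverse-bump: 6 enters row 3 and ejects 3; 3 enters row 2 and ejects 2; 2 enters row 1 and ejects 1. So w(6) = 1. P is now [[2, 5, 8], [3], [6]].
Step i=5: Q has 5 at row 3, column 1; remove 6 from row 3 of P and reverse-bump: 6 enters row 2 and ejects 3; 3 enters row 1 and ejects 2. So w(5) = 2. P is now [[3, 5, 8], [6]].
Step i=4: Q has 4 at row 2, column 1; remove 6 from row 2 of P and reverse-bump: 6 enters row 1 and ejects 5. So w(4) = 5. P is now [[3, 6, 8]].
Step i=3: Q has 3 at row 1, column 3; remove that cell from P, ejecting 8. So w(3) = 8. P is now [[3, 6]].
Step i=2: Q has 2 at row 1, column 2; remove that cell from P, ejecting 6. So w(2) = 6. P is now [[3]].
Step i=1: Q has 1 at row 1, column 1; remove that cell from P, ejecting 3. So w(1) = 3. P is now [].

So w = 3 6 8 5 2 1 4 7.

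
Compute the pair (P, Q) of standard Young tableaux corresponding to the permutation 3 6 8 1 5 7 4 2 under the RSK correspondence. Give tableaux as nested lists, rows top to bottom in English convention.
Insert each entry of the permutation into P by Schensted row insertion, recording in Q the position of each new cell.

Insert 3: appended to row 1. P = [[3]].
Insert 6: appended to row 1. P = [[3, 6]].
Insert 8: appended to row 1. P = [[3, 6, 8]].
Insert 1: 1 bumps 3 from row 1; 3 starts row 2. P = [[1, 6, 8], [3]].
Insert 5: 5 bumps 6 from row 1; 6 appends to row 2. P = [[1, 5, 8], [3, 6]].
Insert 7: 7 bumps 8 from row 1; 8 appends to row 2. P = [[1, 5, 7], [3, 6, 8]].
Insert 4: 4 bumps 5 from row 1; 5 bumps 6 from row 2; 6 starts row 3. P = [[1, 4, 7], [3, 5, 8], [6]].
Insert 2: 2 bumps 4 from row 1; 4 bumps 5 from row 2; 5 bumps 6 from row 3; 6 starts row 4. P = [[1, 2, 7], [3, 4, 8], [5], [6]].

So P = [[1, 2, 7], [3, 4, 8], [5], [6]], Q = [[1, 2, 3], [4, 5, 6], [7], [8]].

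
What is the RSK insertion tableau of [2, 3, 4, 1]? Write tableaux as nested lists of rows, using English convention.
Insert 2: appended to row 1. P = [[2]].
Insert 3: appended to row 1. P = [[2, 3]].
Insert 4: appended to row 1. P = [[2, 3, 4]].
Insert 1: 1 bumps 2 from row 1; 2 starts row 2. P = [[1, 3, 4], [2]].

So P = [[1, 3, 4], [2]].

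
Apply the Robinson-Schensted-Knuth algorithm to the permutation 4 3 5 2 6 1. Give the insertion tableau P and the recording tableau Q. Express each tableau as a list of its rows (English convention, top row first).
Insert each entry of the permutation into P by Schensted row insertion, recording in Q the position of each new cell.

Insert 4: appended to row 1. P = [[4]].
Insert 3: 3 bumps 4 from row 1; 4 starts row 2. P = [[3], [4]].
Insert 5: appended to row 1. P = [[3, 5], [4]].
Insert 2: 2 bumps 3 from row 1; 3 bumps 4 from row 2; 4 starts row 3. P = [[2, 5], [3], [4]].
Insert 6: appended to row 1. P = [[2, 5, 6], [3], [4]].
Insert 1: 1 bumps 2 from row 1; 2 bumps 3 from row 2; 3 bumps 4 from row 3; 4 starts row 4. P = [[1, 5, 6], [2], [3], [4]].

So P = [[1, 5, 6], [2], [3], [4]], Q = [[1, 3, 5], [2], [4], [6]].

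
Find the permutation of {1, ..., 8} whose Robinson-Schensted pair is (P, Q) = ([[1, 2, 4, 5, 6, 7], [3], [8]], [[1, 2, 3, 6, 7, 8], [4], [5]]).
1 3 8 4 2 5 6 7

Reverse RSK: for i = n, n-1, ..., 1, locate i in Q, remove the corresponding corner cell from P, and reverse-bump its entry up through P; the value ejected from row 1 is w(i).

So w = 1 3 8 4 2 5 6 7.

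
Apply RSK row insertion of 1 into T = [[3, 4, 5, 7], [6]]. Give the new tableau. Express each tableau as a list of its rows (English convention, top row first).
In row 1, 1 replaces 3 (the leftmost entry greater than 1); 3 is bumped to row 2. In row 2, 3 replaces 6 (the leftmost entry greater than 3); 6 is bumped to row 3. 6 starts a new row 3. The new tableau is [[1, 4, 5, 7], [3], [6]].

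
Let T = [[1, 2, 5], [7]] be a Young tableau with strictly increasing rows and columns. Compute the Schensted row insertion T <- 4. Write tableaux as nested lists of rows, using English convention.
In row 1, 4 replaces 5 (the leftmost entry greater than 4); 5 is bumped to row 2. In row 2, 5 replaces 7 (the leftmost entry greater than 5); 7 is bumped to row 3. 7 starts a new row 3. The new tableau is [[1, 2, 4], [5], [7]].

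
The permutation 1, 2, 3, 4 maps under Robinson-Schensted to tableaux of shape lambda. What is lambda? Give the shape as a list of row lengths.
[4]

Row-insert each entry into an empty tableau.

After inserting 1: P = [[1]].
After inserting 2: P = [[1, 2]].
After inserting 3: P = [[1, 2, 3]].
After inserting 4: P = [[1, 2, 3, 4]].

The final insertion tableau P = [[1, 2, 3, 4]] has shape [4].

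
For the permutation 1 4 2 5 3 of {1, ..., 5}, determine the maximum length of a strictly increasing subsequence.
3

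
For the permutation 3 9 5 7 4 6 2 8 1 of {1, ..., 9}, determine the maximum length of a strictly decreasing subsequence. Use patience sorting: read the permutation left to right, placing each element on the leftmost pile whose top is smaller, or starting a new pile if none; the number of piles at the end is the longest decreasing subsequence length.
3: new pile. tops = [3]
9: onto pile 1 (replacing 3). tops = [9]
5: new pile. tops = [9, 5]
7: onto pile 2 (replacing 5). tops = [9, 7]
4: new pile. tops = [9, 7, 4]
6: onto pile 3 (replacing 4). tops = [9, 7, 6]
2: new pile. tops = [9, 7, 6, 2]
8: onto pile 2 (replacing 7). tops = [9, 8, 6, 2]
1: new pile. tops = [9, 8, 6, 2, 1]

5 piles, so the longest decreasing subsequence has length 5.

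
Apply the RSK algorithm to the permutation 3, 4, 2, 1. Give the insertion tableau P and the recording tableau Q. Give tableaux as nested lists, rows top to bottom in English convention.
P = [[1, 4], [2], [3]], Q = [[1, 2], [3], [4]]

Insert each entry of the permutation into P by Schensted row insertion, recording in Q the position of each new cell.

Insert 3: appended to row 1. P = [[3]].
Insert 4: appended to row 1. P = [[3, 4]].
Insert 2: 2 bumps 3 from row 1; 3 starts row 2. P = [[2, 4], [3]].
Insert 1: 1 bumps 2 from row 1; 2 bumps 3 from row 2; 3 starts row 3. P = [[1, 4], [2], [3]].

So P = [[1, 4], [2], [3]], Q = [[1, 2], [3], [4]].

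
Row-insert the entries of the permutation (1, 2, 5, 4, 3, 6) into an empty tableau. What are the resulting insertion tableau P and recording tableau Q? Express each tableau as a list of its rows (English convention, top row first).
P = [[1, 2, 3, 6], [4], [5]], Q = [[1, 2, 3, 6], [4], [5]]

Insert each entry of the permutation into P by Schensted row insertion, recording in Q the position of each new cell.

Insert 1: appended to row 1. P = [[1]].
Insert 2: appended to row 1. P = [[1, 2]].
Insert 5: appended to row 1. P = [[1, 2, 5]].
Insert 4: 4 bumps 5 from row 1; 5 starts row 2. P = [[1, 2, 4], [5]].
Insert 3: 3 bumps 4 from row 1; 4 bumps 5 from row 2; 5 starts row 3. P = [[1, 2, 3], [4], [5]].
Insert 6: appended to row 1. P = [[1, 2, 3, 6], [4], [5]].

So P = [[1, 2, 3, 6], [4], [5]], Q = [[1, 2, 3, 6], [4], [5]].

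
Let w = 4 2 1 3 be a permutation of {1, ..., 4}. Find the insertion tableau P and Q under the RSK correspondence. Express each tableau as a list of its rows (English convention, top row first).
P = [[1, 3], [2], [4]], Q = [[1, 4], [2], [3]]

Insert each entry of the permutation into P by Schensted row insertion, recording in Q the position of each new cell.

After inserting 4: P = [[4]].
After inserting 2: P = [[2], [4]].
After inserting 1: P = [[1], [2], [4]].
After inserting 3: P = [[1, 3], [2], [4]].

So P = [[1, 3], [2], [4]], Q = [[1, 4], [2], [3]].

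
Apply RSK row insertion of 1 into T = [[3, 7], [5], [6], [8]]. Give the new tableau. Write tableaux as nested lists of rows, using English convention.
[[1, 7], [3], [5], [6], [8]]

In row 1, 1 replaces 3 (the leftmost entry greater than 1); 3 is bumped to row 2. In row 2, 3 replaces 5 (the leftmost entry greater than 3); 5 is bumped to row 3. In row 3, 5 replaces 6 (the leftmost entry greater than 5); 6 is bumped to row 4. In row 4, 6 replaces 8 (the leftmost entry greater than 6); 8 is bumped to row 5. 8 starts a new row 5. The new tableau is [[1, 7], [3], [5], [6], [8]].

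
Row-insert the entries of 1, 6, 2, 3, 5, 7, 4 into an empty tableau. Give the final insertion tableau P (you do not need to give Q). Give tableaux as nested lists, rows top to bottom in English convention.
P = [[1, 2, 3, 4, 7], [5], [6]]

After inserting 1: P = [[1]].
After inserting 6: P = [[1, 6]].
After inserting 2: P = [[1, 2], [6]].
After inserting 3: P = [[1, 2, 3], [6]].
After inserting 5: P = [[1, 2, 3, 5], [6]].
After inserting 7: P = [[1, 2, 3, 5, 7], [6]].
After inserting 4: P = [[1, 2, 3, 4, 7], [5], [6]].

So P = [[1, 2, 3, 4, 7], [5], [6]].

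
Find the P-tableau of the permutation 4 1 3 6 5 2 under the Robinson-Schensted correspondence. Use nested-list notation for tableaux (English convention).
P = [[1, 2, 5], [3, 6], [4]]

Insert 4: appended to row 1. P = [[4]].
Insert 1: 1 bumps 4 from row 1; 4 starts row 2. P = [[1], [4]].
Insert 3: appended to row 1. P = [[1, 3], [4]].
Insert 6: appended to row 1. P = [[1, 3, 6], [4]].
Insert 5: 5 bumps 6 from row 1; 6 appends to row 2. P = [[1, 3, 5], [4, 6]].
Insert 2: 2 bumps 3 from row 1; 3 bumps 4 from row 2; 4 starts row 3. P = [[1, 2, 5], [3, 6], [4]].

So P = [[1, 2, 5], [3, 6], [4]].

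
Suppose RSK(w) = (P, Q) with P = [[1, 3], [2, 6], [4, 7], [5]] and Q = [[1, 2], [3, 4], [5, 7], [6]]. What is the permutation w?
5 7 4 6 2 1 3

Reverse the RSK construction: for i from n down to 1, find the cell of Q containing i, remove the entry at that cell from P, and reverse-bump it up through P; the value ejected from row 1 is w(i).

Step i=7: Q has 7 at row 3, column 2; remove 7 from row 3 of P and reverse-bump: 7 enters row 2 and ejects 6; 6 enters row 1 and ejects 3. So w(7) = 3. P is now [[1, 6], [2, 7], [4], [5]].
Step i=6: Q has 6 at row 4, column 1; remove 5 from row 4 of P and reverse-bump: 5 enters row 3 and ejects 4; 4 enters row 2 and ejects 2; 2 enters row 1 and ejects 1. So w(6) = 1. P is now [[2, 6], [4, 7], [5]].
Step i=5: Q has 5 at row 3, column 1; remove 5 from row 3 of P and reverse-bump: 5 enters row 2 and ejects 4; 4 enters row 1 and ejects 2. So w(5) = 2. P is now [[4, 6], [5, 7]].
Step i=4: Q has 4 at row 2, column 2; remove 7 from row 2 of P and reverse-bump: 7 enters row 1 and ejects 6. So w(4) = 6. P is now [[4, 7], [5]].
Step i=3: Q has 3 at row 2, column 1; remove 5 from row 2 of P and reverse-bump: 5 enters row 1 and ejects 4. So w(3) = 4. P is now [[5, 7]].
Step i=2: Q has 2 at row 1, column 2; remove that cell from P, ejecting 7. So w(2) = 7. P is now [[5]].
Step i=1: Q has 1 at row 1, column 1; remove that cell from P, ejecting 5. So w(1) = 5. P is now [].

So w = 5 7 4 6 2 1 3.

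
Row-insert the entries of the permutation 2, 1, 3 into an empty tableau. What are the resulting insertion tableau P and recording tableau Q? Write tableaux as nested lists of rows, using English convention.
Insert each entry of the permutation into P by Schensted row insertion, recording in Q the position of each new cell.

Insert 2: appended to row 1. P = [[2]], Q = [[1]].
Insert 1: 1 bumps 2 from row 1; 2 starts row 2. P = [[1], [2]], Q = [[1], [2]].
Insert 3: appended to row 1. P = [[1, 3], [2]], Q = [[1, 3], [2]].

So P = [[1, 3], [2]], Q = [[1, 3], [2]].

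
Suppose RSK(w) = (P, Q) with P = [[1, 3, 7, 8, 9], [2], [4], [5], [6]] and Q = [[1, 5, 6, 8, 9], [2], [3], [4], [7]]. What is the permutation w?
Reverse the RSK construction: for i from n down to 1, find the cell of Q containing i, remove the entry at that cell from P, and reverse-bump it up through P; the value ejected from row 1 is w(i).

Step i=9: Q has 9 at row 1, column 5; remove that cell from P, ejecting 9. So w(9) = 9. P is now [[1, 3, 7, 8], [2], [4], [5], [6]].
Step i=8: Q has 8 at row 1, column 4; remove that cell from P, ejecting 8. So w(8) = 8. P is now [[1, 3, 7], [2], [4], [5], [6]].
Step i=7: Q has 7 at row 5, column 1; remove 6 from row 5 of P and reverse-bump: 6 enters row 4 and ejects 5; 5 enters row 3 and ejects 4; 4 enters row 2 and ejects 2; 2 enters row 1 and ejects 1. So w(7) = 1. P is now [[2, 3, 7], [4], [5], [6]].
Step i=6: Q has 6 at row 1, column 3; remove that cell from P, ejecting 7. So w(6) = 7. P is now [[2, 3], [4], [5], [6]].
Step i=5: Q has 5 at row 1, column 2; remove that cell from P, ejecting 3. So w(5) = 3. P is now [[2], [4], [5], [6]].
Step i=4: Q has 4 at row 4, column 1; remove 6 from row 4 of P and reverse-bump: 6 enters row 3 and ejects 5; 5 enters row 2 and ejects 4; 4 enters row 1 and ejects 2. So w(4) = 2. P is now [[4], [5], [6]].
Step i=3: Q has 3 at row 3, column 1; remove 6 from row 3 of P and reverse-bump: 6 enters row 2 and ejects 5; 5 enters row 1 and ejects 4. So w(3) = 4. P is now [[5], [6]].
Step i=2: Q has 2 at row 2, column 1; remove 6 from row 2 of P and reverse-bump: 6 enters row 1 and ejects 5. So w(2) = 5. P is now [[6]].
Step i=1: Q has 1 at row 1, column 1; remove that cell from P, ejecting 6. So w(1) = 6. P is now [].

So w = 6 5 4 2 3 7 1 8 9.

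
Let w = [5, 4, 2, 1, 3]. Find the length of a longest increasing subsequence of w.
2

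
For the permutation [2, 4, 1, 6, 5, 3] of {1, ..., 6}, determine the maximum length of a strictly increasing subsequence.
3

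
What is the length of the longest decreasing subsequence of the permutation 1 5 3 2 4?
3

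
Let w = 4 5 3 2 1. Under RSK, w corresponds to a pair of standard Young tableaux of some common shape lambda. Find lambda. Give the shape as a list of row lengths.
RSK row insertion gives P = [[1, 5], [2], [3], [4]], which has shape [2, 1, 1, 1].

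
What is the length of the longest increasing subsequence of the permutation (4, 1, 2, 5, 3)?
3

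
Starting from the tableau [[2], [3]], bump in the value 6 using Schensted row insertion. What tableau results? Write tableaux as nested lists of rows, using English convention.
6 is larger than every entry of row 1, so it is appended to row 1. The new tableau is [[2, 6], [3]].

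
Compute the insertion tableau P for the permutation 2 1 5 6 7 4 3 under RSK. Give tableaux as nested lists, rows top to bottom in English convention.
P = [[1, 3, 6, 7], [2, 4], [5]]

Insert 2: appended to row 1. P = [[2]].
Insert 1: 1 bumps 2 from row 1; 2 starts row 2. P = [[1], [2]].
Insert 5: appended to row 1. P = [[1, 5], [2]].
Insert 6: appended to row 1. P = [[1, 5, 6], [2]].
Insert 7: appended to row 1. P = [[1, 5, 6, 7], [2]].
Insert 4: 4 bumps 5 from row 1; 5 appends to row 2. P = [[1, 4, 6, 7], [2, 5]].
Insert 3: 3 bumps 4 from row 1; 4 bumps 5 from row 2; 5 starts row 3. P = [[1, 3, 6, 7], [2, 4], [5]].

So P = [[1, 3, 6, 7], [2, 4], [5]].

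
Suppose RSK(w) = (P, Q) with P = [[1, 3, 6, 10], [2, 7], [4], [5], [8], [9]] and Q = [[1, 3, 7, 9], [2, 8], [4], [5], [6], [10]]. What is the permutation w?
Reverse RSK: for i = n, n-1, ..., 1, locate i in Q, remove the corresponding corner cell from P, and reverse-bump its entry up through P; the value ejected from row 1 is w(i).

So w = 9 2 8 5 4 3 7 6 10 1.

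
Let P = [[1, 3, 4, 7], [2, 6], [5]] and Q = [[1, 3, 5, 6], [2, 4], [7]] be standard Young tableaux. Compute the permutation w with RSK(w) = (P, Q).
5 2 6 3 4 7 1

Reverse the RSK construction: for i from n down to 1, find the cell of Q containing i, remove the entry at that cell from P, and reverse-bump it up through P; the value ejected from row 1 is w(i).

Step i=7: Q has 7 at row 3, column 1; remove 5 from row 3 of P and reverse-bump: 5 enters row 2 and ejects 2; 2 enters row 1 and ejects 1. So w(7) = 1. P is now [[2, 3, 4, 7], [5, 6]].
Step i=6: Q has 6 at row 1, column 4; remove that cell from P, ejecting 7. So w(6) = 7. P is now [[2, 3, 4], [5, 6]].
Step i=5: Q has 5 at row 1, column 3; remove that cell from P, ejecting 4. So w(5) = 4. P is now [[2, 3], [5, 6]].
Step i=4: Q has 4 at row 2, column 2; remove 6 from row 2 of P and reverse-bump: 6 enters row 1 and ejects 3. So w(4) = 3. P is now [[2, 6], [5]].
Step i=3: Q has 3 at row 1, column 2; remove that cell from P, ejecting 6. So w(3) = 6. P is now [[2], [5]].
Step i=2: Q has 2 at row 2, column 1; remove 5 from row 2 of P and reverse-bump: 5 enters row 1 and ejects 2. So w(2) = 2. P is now [[5]].
Step i=1: Q has 1 at row 1, column 1; remove that cell from P, ejecting 5. So w(1) = 5. P is now [].

So w = 5 2 6 3 4 7 1.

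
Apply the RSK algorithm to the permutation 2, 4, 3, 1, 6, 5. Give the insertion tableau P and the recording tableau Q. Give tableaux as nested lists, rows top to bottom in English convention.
Insert each entry of the permutation into P by Schensted row insertion, recording in Q the position of each new cell.

After inserting 2: P = [[2]].
After inserting 4: P = [[2, 4]].
After inserting 3: P = [[2, 3], [4]].
After inserting 1: P = [[1, 3], [2], [4]].
After inserting 6: P = [[1, 3, 6], [2], [4]].
After inserting 5: P = [[1, 3, 5], [2, 6], [4]].

So P = [[1, 3, 5], [2, 6], [4]], Q = [[1, 2, 5], [3, 6], [4]].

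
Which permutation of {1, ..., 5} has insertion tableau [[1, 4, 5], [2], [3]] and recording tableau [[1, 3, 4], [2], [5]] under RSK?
Reverse the RSK construction: for i from n down to 1, find the cell of Q containing i, remove the entry at that cell from P, and reverse-bump it up through P; the value ejected from row 1 is w(i).

Step i=5: Q has 5 at row 3, column 1; remove 3 from row 3 of P and reverse-bump: 3 enters row 2 and ejects 2; 2 enters row 1 and ejects 1. So w(5) = 1. P is now [[2, 4, 5], [3]].
Step i=4: Q has 4 at row 1, column 3; remove that cell from P, ejecting 5. So w(4) = 5. P is now [[2, 4], [3]].
Step i=3: Q has 3 at row 1, column 2; remove that cell from P, ejecting 4. So w(3) = 4. P is now [[2], [3]].
Step i=2: Q has 2 at row 2, column 1; remove 3 from row 2 of P and reverse-bump: 3 enters row 1 and ejects 2. So w(2) = 2. P is now [[3]].
Step i=1: Q has 1 at row 1, column 1; remove that cell from P, ejecting 3. So w(1) = 3. P is now [].

So w = 3 2 4 5 1.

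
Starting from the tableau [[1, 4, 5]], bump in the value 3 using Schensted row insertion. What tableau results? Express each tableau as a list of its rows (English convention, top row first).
[[1, 3, 5], [4]]

In row 1, 3 replaces 4 (the leftmost entry greater than 3); 4 is bumped to row 2. 4 starts a new row 2. The new tableau is [[1, 3, 5], [4]].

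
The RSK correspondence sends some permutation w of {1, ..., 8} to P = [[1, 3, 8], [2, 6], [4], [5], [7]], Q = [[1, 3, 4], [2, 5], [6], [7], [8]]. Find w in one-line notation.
5 2 7 8 6 4 3 1

Reverse the RSK construction: for i from n down to 1, find the cell of Q containing i, remove the entry at that cell from P, and reverse-bump it up through P; the value ejected from row 1 is w(i).

Step i=8: Q has 8 at row 5, column 1; remove 7 from row 5 of P and reverse-bump: 7 enters row 4 and ejects 5; 5 enters row 3 and ejects 4; 4 enters row 2 and ejects 2; 2 enters row 1 and ejects 1. So w(8) = 1. P is now [[2, 3, 8], [4, 6], [5], [7]].
Step i=7: Q has 7 at row 4, column 1; remove 7 from row 4 of P and reverse-bump: 7 enters row 3 and ejects 5; 5 enters row 2 and ejects 4; 4 enters row 1 and ejects 3. So w(7) = 3. P is now [[2, 4, 8], [5, 6], [7]].
Step i=6: Q has 6 at row 3, column 1; remove 7 from row 3 of P and reverse-bump: 7 enters row 2 and ejects 6; 6 enters row 1 and ejects 4. So w(6) = 4. P is now [[2, 6, 8], [5, 7]].
Step i=5: Q has 5 at row 2, column 2; remove 7 from row 2 of P and reverse-bump: 7 enters row 1 and ejects 6. So w(5) = 6. P is now [[2, 7, 8], [5]].
Step i=4: Q has 4 at row 1, column 3; remove that cell from P, ejecting 8. So w(4) = 8. P is now [[2, 7], [5]].
Step i=3: Q has 3 at row 1, column 2; remove that cell from P, ejecting 7. So w(3) = 7. P is now [[2], [5]].
Step i=2: Q has 2 at row 2, column 1; remove 5 from row 2 of P and reverse-bump: 5 enters row 1 and ejects 2. So w(2) = 2. P is now [[5]].
Step i=1: Q has 1 at row 1, column 1; remove that cell from P, ejecting 5. So w(1) = 5. P is now [].

So w = 5 2 7 8 6 4 3 1.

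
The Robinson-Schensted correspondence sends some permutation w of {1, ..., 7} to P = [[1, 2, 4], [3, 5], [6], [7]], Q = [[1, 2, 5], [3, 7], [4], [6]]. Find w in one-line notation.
Reverse RSK: for i = n, n-1, ..., 1, locate i in Q, remove the corresponding corner cell from P, and reverse-bump its entry up through P; the value ejected from row 1 is w(i).

So w = 1 7 6 3 5 2 4.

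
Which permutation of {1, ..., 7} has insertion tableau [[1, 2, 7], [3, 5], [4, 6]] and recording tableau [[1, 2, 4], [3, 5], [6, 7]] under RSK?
4 6 3 7 5 1 2

Reverse the RSK construction: for i from n down to 1, find the cell of Q containing i, remove the entry at that cell from P, and reverse-bump it up through P; the value ejected from row 1 is w(i).

Step i=7: Q has 7 at row 3, column 2; remove 6 from row 3 of P and reverse-bump: 6 enters row 2 and ejects 5; 5 enters row 1 and ejects 2. So w(7) = 2. P is now [[1, 5, 7], [3, 6], [4]].
Step i=6: Q has 6 at row 3, column 1; remove 4 from row 3 of P and reverse-bump: 4 enters row 2 and ejects 3; 3 enters row 1 and ejects 1. So w(6) = 1. P is now [[3, 5, 7], [4, 6]].
Step i=5: Q has 5 at row 2, column 2; remove 6 from row 2 of P and reverse-bump: 6 enters row 1 and ejects 5. So w(5) = 5. P is now [[3, 6, 7], [4]].
Step i=4: Q has 4 at row 1, column 3; remove that cell from P, ejecting 7. So w(4) = 7. P is now [[3, 6], [4]].
Step i=3: Q has 3 at row 2, column 1; remove 4 from row 2 of P and reverse-bump: 4 enters row 1 and ejects 3. So w(3) = 3. P is now [[4, 6]].
Step i=2: Q has 2 at row 1, column 2; remove that cell from P, ejecting 6. So w(2) = 6. P is now [[4]].
Step i=1: Q has 1 at row 1, column 1; remove that cell from P, ejecting 4. So w(1) = 4. P is now [].

So w = 4 6 3 7 5 1 2.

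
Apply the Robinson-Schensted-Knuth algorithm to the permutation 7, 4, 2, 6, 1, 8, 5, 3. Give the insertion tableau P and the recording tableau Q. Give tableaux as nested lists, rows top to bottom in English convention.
Insert each entry of the permutation into P by Schensted row insertion, recording in Q the position of each new cell.

Insert 7: appended to row 1. P = [[7]].
Insert 4: 4 bumps 7 from row 1; 7 starts row 2. P = [[4], [7]].
Insert 2: 2 bumps 4 from row 1; 4 bumps 7 from row 2; 7 starts row 3. P = [[2], [4], [7]].
Insert 6: appended to row 1. P = [[2, 6], [4], [7]].
Insert 1: 1 bumps 2 from row 1; 2 bumps 4 from row 2; 4 bumps 7 from row 3; 7 starts row 4. P = [[1, 6], [2], [4], [7]].
Insert 8: appended to row 1. P = [[1, 6, 8], [2], [4], [7]].
Insert 5: 5 bumps 6 from row 1; 6 appends to row 2. P = [[1, 5, 8], [2, 6], [4], [7]].
Insert 3: 3 bumps 5 from row 1; 5 bumps 6 from row 2; 6 appends to row 3. P = [[1, 3, 8], [2, 5], [4, 6], [7]].

So P = [[1, 3, 8], [2, 5], [4, 6], [7]], Q = [[1, 4, 6], [2, 7], [3, 8], [5]].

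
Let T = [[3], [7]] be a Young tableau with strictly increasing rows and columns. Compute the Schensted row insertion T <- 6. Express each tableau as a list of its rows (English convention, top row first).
[[3, 6], [7]]

6 is larger than every entry of row 1, so it is appended to row 1. The new tableau is [[3, 6], [7]].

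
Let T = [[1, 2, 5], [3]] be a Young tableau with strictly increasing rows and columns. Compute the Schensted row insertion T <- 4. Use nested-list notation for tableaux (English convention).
In row 1, 4 replaces 5 (the leftmost entry greater than 4); 5 is bumped to row 2. 5 is appended to row 2. The new tableau is [[1, 2, 4], [3, 5]].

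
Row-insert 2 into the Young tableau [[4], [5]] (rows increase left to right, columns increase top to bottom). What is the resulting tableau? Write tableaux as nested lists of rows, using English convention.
In row 1, 2 replaces 4 (the leftmost entry greater than 2); 4 is bumped to row 2. In row 2, 4 replaces 5 (the leftmost entry greater than 4); 5 is bumped to row 3. 5 starts a new row 3. The new tableau is [[2], [4], [5]].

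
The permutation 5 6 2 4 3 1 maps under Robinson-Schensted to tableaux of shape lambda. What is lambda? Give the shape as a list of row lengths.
Row-insert each entry into an empty tableau.

After inserting 5: P = [[5]].
After inserting 6: P = [[5, 6]].
After inserting 2: P = [[2, 6], [5]].
After inserting 4: P = [[2, 4], [5, 6]].
After inserting 3: P = [[2, 3], [4, 6], [5]].
After inserting 1: P = [[1, 3], [2, 6], [4], [5]].

The final insertion tableau P = [[1, 3], [2, 6], [4], [5]] has shape [2, 2, 1, 1].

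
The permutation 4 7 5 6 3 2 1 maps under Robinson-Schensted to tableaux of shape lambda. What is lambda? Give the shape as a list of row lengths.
[3, 1, 1, 1, 1]

Row-insert each entry into an empty tableau.

After inserting 4: P = [[4]].
After inserting 7: P = [[4, 7]].
After inserting 5: P = [[4, 5], [7]].
After inserting 6: P = [[4, 5, 6], [7]].
After inserting 3: P = [[3, 5, 6], [4], [7]].
After inserting 2: P = [[2, 5, 6], [3], [4], [7]].
After inserting 1: P = [[1, 5, 6], [2], [3], [4], [7]].

The final insertion tableau P = [[1, 5, 6], [2], [3], [4], [7]] has shape [3, 1, 1, 1, 1].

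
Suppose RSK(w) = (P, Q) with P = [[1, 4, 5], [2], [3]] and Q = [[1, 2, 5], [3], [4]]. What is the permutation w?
Reverse the RSK construction: for i from n down to 1, find the cell of Q containing i, remove the entry at that cell from P, and reverse-bump it up through P; the value ejected from row 1 is w(i).

Step i=5: Q has 5 at row 1, column 3; remove that cell from P, ejecting 5. So w(5) = 5. P is now [[1, 4], [2], [3]].
Step i=4: Q has 4 at row 3, column 1; remove 3 from row 3 of P and reverse-bump: 3 enters row 2 and ejects 2; 2 enters row 1 and ejects 1. So w(4) = 1. P is now [[2, 4], [3]].
Step i=3: Q has 3 at row 2, column 1; remove 3 from row 2 of P and reverse-bump: 3 enters row 1 and ejects 2. So w(3) = 2. P is now [[3, 4]].
Step i=2: Q has 2 at row 1, column 2; remove that cell from P, ejecting 4. So w(2) = 4. P is now [[3]].
Step i=1: Q has 1 at row 1, column 1; remove that cell from P, ejecting 3. So w(1) = 3. P is now [].

So w = 3 4 2 1 5.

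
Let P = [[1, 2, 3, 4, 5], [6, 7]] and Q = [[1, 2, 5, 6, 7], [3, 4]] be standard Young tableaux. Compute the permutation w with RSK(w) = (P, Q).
Reverse the RSK construction: for i from n down to 1, find the cell of Q containing i, remove the entry at that cell from P, and reverse-bump it up through P; the value ejected from row 1 is w(i).

Step i=7: Q has 7 at row 1, column 5; remove that cell from P, ejecting 5. So w(7) = 5. P is now [[1, 2, 3, 4], [6, 7]].
Step i=6: Q has 6 at row 1, column 4; remove that cell from P, ejecting 4. So w(6) = 4. P is now [[1, 2, 3], [6, 7]].
Step i=5: Q has 5 at row 1, column 3; remove that cell from P, ejecting 3. So w(5) = 3. P is now [[1, 2], [6, 7]].
Step i=4: Q has 4 at row 2, column 2; remove 7 from row 2 of P and reverse-bump: 7 enters row 1 and ejects 2. So w(4) = 2. P is now [[1, 7], [6]].
Step i=3: Q has 3 at row 2, column 1; remove 6 from row 2 of P and reverse-bump: 6 enters row 1 and ejects 1. So w(3) = 1. P is now [[6, 7]].
Step i=2: Q has 2 at row 1, column 2; remove that cell from P, ejecting 7. So w(2) = 7. P is now [[6]].
Step i=1: Q has 1 at row 1, column 1; remove that cell from P, ejecting 6. So w(1) = 6. P is now [].

So w = 6 7 1 2 3 4 5.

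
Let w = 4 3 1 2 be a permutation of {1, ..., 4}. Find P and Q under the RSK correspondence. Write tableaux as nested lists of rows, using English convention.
P = [[1, 2], [3], [4]], Q = [[1, 4], [2], [3]]

Insert each entry of the permutation into P by Schensted row insertion, recording in Q the position of each new cell.

Insert 4: appended to row 1. P = [[4]].
Insert 3: 3 bumps 4 from row 1; 4 starts row 2. P = [[3], [4]].
Insert 1: 1 bumps 3 from row 1; 3 bumps 4 from row 2; 4 starts row 3. P = [[1], [3], [4]].
Insert 2: appended to row 1. P = [[1, 2], [3], [4]].

So P = [[1, 2], [3], [4]], Q = [[1, 4], [2], [3]].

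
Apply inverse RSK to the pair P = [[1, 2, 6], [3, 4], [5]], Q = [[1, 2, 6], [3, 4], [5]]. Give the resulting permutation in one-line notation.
3 5 1 4 2 6

Reverse the RSK construction: for i from n down to 1, find the cell of Q containing i, remove the entry at that cell from P, and reverse-bump it up through P; the value ejected from row 1 is w(i).

Step i=6: Q has 6 at row 1, column 3; remove that cell from P, ejecting 6. So w(6) = 6. P is now [[1, 2], [3, 4], [5]].
Step i=5: Q has 5 at row 3, column 1; remove 5 from row 3 of P and reverse-bump: 5 enters row 2 and ejects 4; 4 enters row 1 and ejects 2. So w(5) = 2. P is now [[1, 4], [3, 5]].
Step i=4: Q has 4 at row 2, column 2; remove 5 from row 2 of P and reverse-bump: 5 enters row 1 and ejects 4. So w(4) = 4. P is now [[1, 5], [3]].
Step i=3: Q has 3 at row 2, column 1; remove 3 from row 2 of P and reverse-bump: 3 enters row 1 and ejects 1. So w(3) = 1. P is now [[3, 5]].
Step i=2: Q has 2 at row 1, column 2; remove that cell from P, ejecting 5. So w(2) = 5. P is now [[3]].
Step i=1: Q has 1 at row 1, column 1; remove that cell from P, ejecting 3. So w(1) = 3. P is now [].

So w = 3 5 1 4 2 6.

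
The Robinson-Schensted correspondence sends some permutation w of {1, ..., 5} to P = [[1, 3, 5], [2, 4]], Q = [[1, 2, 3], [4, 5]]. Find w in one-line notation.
2 4 5 1 3

Reverse the RSK construction: for i from n down to 1, find the cell of Q containing i, remove the entry at that cell from P, and reverse-bump it up through P; the value ejected from row 1 is w(i).

Step i=5: Q has 5 at row 2, column 2; remove 4 from row 2 of P and reverse-bump: 4 enters row 1 and ejects 3. So w(5) = 3. P is now [[1, 4, 5], [2]].
Step i=4: Q has 4 at row 2, column 1; remove 2 from row 2 of P and reverse-bump: 2 enters row 1 and ejects 1. So w(4) = 1. P is now [[2, 4, 5]].
Step i=3: Q has 3 at row 1, column 3; remove that cell from P, ejecting 5. So w(3) = 5. P is now [[2, 4]].
Step i=2: Q has 2 at row 1, column 2; remove that cell from P, ejecting 4. So w(2) = 4. P is now [[2]].
Step i=1: Q has 1 at row 1, column 1; remove that cell from P, ejecting 2. So w(1) = 2. P is now [].

So w = 2 4 5 1 3.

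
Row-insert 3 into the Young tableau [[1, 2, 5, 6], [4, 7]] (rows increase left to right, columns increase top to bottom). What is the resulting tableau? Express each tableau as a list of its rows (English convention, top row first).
[[1, 2, 3, 6], [4, 5], [7]]

In row 1, 3 replaces 5 (the leftmost entry greater than 3); 5 is bumped to row 2. In row 2, 5 replaces 7 (the leftmost entry greater than 5); 7 is bumped to row 3. 7 starts a new row 3. The new tableau is [[1, 2, 3, 6], [4, 5], [7]].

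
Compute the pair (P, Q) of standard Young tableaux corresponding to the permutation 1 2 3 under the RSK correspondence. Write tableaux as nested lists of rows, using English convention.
P = [[1, 2, 3]], Q = [[1, 2, 3]]

Insert each entry of the permutation into P by Schensted row insertion, recording in Q the position of each new cell.

Insert 1: appended to row 1. P = [[1]], Q = [[1]].
Insert 2: appended to row 1. P = [[1, 2]], Q = [[1, 2]].
Insert 3: appended to row 1. P = [[1, 2, 3]], Q = [[1, 2, 3]].

So P = [[1, 2, 3]], Q = [[1, 2, 3]].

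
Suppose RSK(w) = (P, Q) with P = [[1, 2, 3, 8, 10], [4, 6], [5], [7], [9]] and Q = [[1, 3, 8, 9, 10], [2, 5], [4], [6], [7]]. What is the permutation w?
9 5 7 1 6 4 2 3 8 10

Reverse the RSK construction: for i from n down to 1, find the cell of Q containing i, remove the entry at that cell from P, and reverse-bump it up through P; the value ejected from row 1 is w(i).

Step i=10: Q has 10 at row 1, column 5; remove that cell from P, ejecting 10. So w(10) = 10. P is now [[1, 2, 3, 8], [4, 6], [5], [7], [9]].
Step i=9: Q has 9 at row 1, column 4; remove that cell from P, ejecting 8. So w(9) = 8. P is now [[1, 2, 3], [4, 6], [5], [7], [9]].
Step i=8: Q has 8 at row 1, column 3; remove that cell from P, ejecting 3. So w(8) = 3. P is now [[1, 2], [4, 6], [5], [7], [9]].
Step i=7: Q has 7 at row 5, column 1; remove 9 from row 5 of P and reverse-bump: 9 enters row 4 and ejects 7; 7 enters row 3 and ejects 5; 5 enters row 2 and ejects 4; 4 enters row 1 and ejects 2. So w(7) = 2. P is now [[1, 4], [5, 6], [7], [9]].
Step i=6: Q has 6 at row 4, column 1; remove 9 from row 4 of P and reverse-bump: 9 enters row 3 and ejects 7; 7 enters row 2 and ejects 6; 6 enters row 1 and ejects 4. So w(6) = 4. P is now [[1, 6], [5, 7], [9]].
Step i=5: Q has 5 at row 2, column 2; remove 7 from row 2 of P and reverse-bump: 7 enters row 1 and ejects 6. So w(5) = 6. P is now [[1, 7], [5], [9]].
Step i=4: Q has 4 at row 3, column 1; remove 9 from row 3 of P and reverse-bump: 9 enters row 2 and ejects 5; 5 enters row 1 and ejects 1. So w(4) = 1. P is now [[5, 7], [9]].
Step i=3: Q has 3 at row 1, column 2; remove that cell from P, ejecting 7. So w(3) = 7. P is now [[5], [9]].
Step i=2: Q has 2 at row 2, column 1; remove 9 from row 2 of P and reverse-bump: 9 enters row 1 and ejects 5. So w(2) = 5. P is now [[9]].
Step i=1: Q has 1 at row 1, column 1; remove that cell from P, ejecting 9. So w(1) = 9. P is now [].

So w = 9 5 7 1 6 4 2 3 8 10.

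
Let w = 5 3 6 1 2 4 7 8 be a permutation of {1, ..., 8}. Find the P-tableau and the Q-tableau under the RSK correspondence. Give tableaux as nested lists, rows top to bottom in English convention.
Insert each entry of the permutation into P by Schensted row insertion, recording in Q the position of each new cell.

Insert 5: appended to row 1. P = [[5]], Q = [[1]].
Insert 3: 3 bumps 5 from row 1; 5 starts row 2. P = [[3], [5]], Q = [[1], [2]].
Insert 6: appended to row 1. P = [[3, 6], [5]], Q = [[1, 3], [2]].
Insert 1: 1 bumps 3 from row 1; 3 bumps 5 from row 2; 5 starts row 3. P = [[1, 6], [3], [5]], Q = [[1, 3], [2], [4]].
Insert 2: 2 bumps 6 from row 1; 6 appends to row 2. P = [[1, 2], [3, 6], [5]], Q = [[1, 3], [2, 5], [4]].
Insert 4: appended to row 1. P = [[1, 2, 4], [3, 6], [5]], Q = [[1, 3, 6], [2, 5], [4]].
Insert 7: appended to row 1. P = [[1, 2, 4, 7], [3, 6], [5]], Q = [[1, 3, 6, 7], [2, 5], [4]].
Insert 8: appended to row 1. P = [[1, 2, 4, 7, 8], [3, 6], [5]], Q = [[1, 3, 6, 7, 8], [2, 5], [4]].

So P = [[1, 2, 4, 7, 8], [3, 6], [5]], Q = [[1, 3, 6, 7, 8], [2, 5], [4]].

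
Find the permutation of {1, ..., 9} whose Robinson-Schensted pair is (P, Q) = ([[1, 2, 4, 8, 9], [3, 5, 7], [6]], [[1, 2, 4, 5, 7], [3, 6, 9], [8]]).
3 6 1 7 8 5 9 2 4

Reverse the RSK construction: for i from n down to 1, find the cell of Q containing i, remove the entry at that cell from P, and reverse-bump it up through P; the value ejected from row 1 is w(i).

Step i=9: Q has 9 at row 2, column 3; remove 7 from row 2 of P and reverse-bump: 7 enters row 1 and ejects 4. So w(9) = 4. P is now [[1, 2, 7, 8, 9], [3, 5], [6]].
Step i=8: Q has 8 at row 3, column 1; remove 6 from row 3 of P and reverse-bump: 6 enters row 2 and ejects 5; 5 enters row 1 and ejects 2. So w(8) = 2. P is now [[1, 5, 7, 8, 9], [3, 6]].
Step i=7: Q has 7 at row 1, column 5; remove that cell from P, ejecting 9. So w(7) = 9. P is now [[1, 5, 7, 8], [3, 6]].
Step i=6: Q has 6 at row 2, column 2; remove 6 from row 2 of P and reverse-bump: 6 enters row 1 and ejects 5. So w(6) = 5. P is now [[1, 6, 7, 8], [3]].
Step i=5: Q has 5 at row 1, column 4; remove that cell from P, ejecting 8. So w(5) = 8. P is now [[1, 6, 7], [3]].
Step i=4: Q has 4 at row 1, column 3; remove that cell from P, ejecting 7. So w(4) = 7. P is now [[1, 6], [3]].
Step i=3: Q has 3 at row 2, column 1; remove 3 from row 2 of P and reverse-bump: 3 enters row 1 and ejects 1. So w(3) = 1. P is now [[3, 6]].
Step i=2: Q has 2 at row 1, column 2; remove that cell from P, ejecting 6. So w(2) = 6. P is now [[3]].
Step i=1: Q has 1 at row 1, column 1; remove that cell from P, ejecting 3. So w(1) = 3. P is now [].

So w = 3 6 1 7 8 5 9 2 4.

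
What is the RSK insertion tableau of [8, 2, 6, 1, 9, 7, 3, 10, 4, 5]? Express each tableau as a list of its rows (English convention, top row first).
P = [[1, 3, 4, 5], [2, 6, 7, 10], [8, 9]]

Insert 8: appended to row 1. P = [[8]].
Insert 2: 2 bumps 8 from row 1; 8 starts row 2. P = [[2], [8]].
Insert 6: appended to row 1. P = [[2, 6], [8]].
Insert 1: 1 bumps 2 from row 1; 2 bumps 8 from row 2; 8 starts row 3. P = [[1, 6], [2], [8]].
Insert 9: appended to row 1. P = [[1, 6, 9], [2], [8]].
Insert 7: 7 bumps 9 from row 1; 9 appends to row 2. P = [[1, 6, 7], [2, 9], [8]].
Insert 3: 3 bumps 6 from row 1; 6 bumps 9 from row 2; 9 appends to row 3. P = [[1, 3, 7], [2, 6], [8, 9]].
Insert 10: appended to row 1. P = [[1, 3, 7, 10], [2, 6], [8, 9]].
Insert 4: 4 bumps 7 from row 1; 7 appends to row 2. P = [[1, 3, 4, 10], [2, 6, 7], [8, 9]].
Insert 5: 5 bumps 10 from row 1; 10 appends to row 2. P = [[1, 3, 4, 5], [2, 6, 7, 10], [8, 9]].

So P = [[1, 3, 4, 5], [2, 6, 7, 10], [8, 9]].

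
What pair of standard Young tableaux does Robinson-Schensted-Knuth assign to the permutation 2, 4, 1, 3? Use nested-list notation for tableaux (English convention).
Insert each entry of the permutation into P by Schensted row insertion, recording in Q the position of each new cell.

After inserting 2: P = [[2]].
After inserting 4: P = [[2, 4]].
After inserting 1: P = [[1, 4], [2]].
After inserting 3: P = [[1, 3], [2, 4]].

So P = [[1, 3], [2, 4]], Q = [[1, 2], [3, 4]].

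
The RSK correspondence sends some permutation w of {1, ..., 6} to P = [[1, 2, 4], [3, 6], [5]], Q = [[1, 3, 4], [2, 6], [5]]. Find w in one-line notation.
5 1 3 6 2 4

Reverse the RSK construction: for i from n down to 1, find the cell of Q containing i, remove the entry at that cell from P, and reverse-bump it up through P; the value ejected from row 1 is w(i).

Step i=6: Q has 6 at row 2, column 2; remove 6 from row 2 of P and reverse-bump: 6 enters row 1 and ejects 4. So w(6) = 4. P is now [[1, 2, 6], [3], [5]].
Step i=5: Q has 5 at row 3, column 1; remove 5 from row 3 of P and reverse-bump: 5 enters row 2 and ejects 3; 3 enters row 1 and ejects 2. So w(5) = 2. P is now [[1, 3, 6], [5]].
Step i=4: Q has 4 at row 1, column 3; remove that cell from P, ejecting 6. So w(4) = 6. P is now [[1, 3], [5]].
Step i=3: Q has 3 at row 1, column 2; remove that cell from P, ejecting 3. So w(3) = 3. P is now [[1], [5]].
Step i=2: Q has 2 at row 2, column 1; remove 5 from row 2 of P and reverse-bump: 5 enters row 1 and ejects 1. So w(2) = 1. P is now [[5]].
Step i=1: Q has 1 at row 1, column 1; remove that cell from P, ejecting 5. So w(1) = 5. P is now [].

So w = 5 1 3 6 2 4.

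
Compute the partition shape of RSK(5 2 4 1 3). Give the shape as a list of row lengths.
Row-insert each entry into an empty tableau.

After inserting 5: P = [[5]].
After inserting 2: P = [[2], [5]].
After inserting 4: P = [[2, 4], [5]].
After inserting 1: P = [[1, 4], [2], [5]].
After inserting 3: P = [[1, 3], [2, 4], [5]].

The final insertion tableau P = [[1, 3], [2, 4], [5]] has shape [2, 2, 1].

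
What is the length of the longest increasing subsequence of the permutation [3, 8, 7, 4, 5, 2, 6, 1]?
4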